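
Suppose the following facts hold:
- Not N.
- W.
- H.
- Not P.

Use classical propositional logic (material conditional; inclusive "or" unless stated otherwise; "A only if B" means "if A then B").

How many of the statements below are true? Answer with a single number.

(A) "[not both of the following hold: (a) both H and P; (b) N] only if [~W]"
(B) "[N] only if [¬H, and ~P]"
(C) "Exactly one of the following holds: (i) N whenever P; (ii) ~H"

2

(A): Parsed as ((H & P) nand N) -> ~W

H & P = T & F = F
(H & P) nand N = F nand F = T
~W = ~T = F
((H & P) nand N) -> ~W = T -> F = F
Hence (A) is false.

(B): Formalization: N -> (~H & ~P)

~H = ~T = F
~P = ~F = T
~H & ~P = F & T = F
N -> (~H & ~P) = F -> F = T
Thus (B) is true.

(C): In symbols: (P -> N) xor ~H

P -> N = F -> F = T
~H = ~T = F
(P -> N) xor ~H = T xor F = T
So (C) is true.

Count: 2.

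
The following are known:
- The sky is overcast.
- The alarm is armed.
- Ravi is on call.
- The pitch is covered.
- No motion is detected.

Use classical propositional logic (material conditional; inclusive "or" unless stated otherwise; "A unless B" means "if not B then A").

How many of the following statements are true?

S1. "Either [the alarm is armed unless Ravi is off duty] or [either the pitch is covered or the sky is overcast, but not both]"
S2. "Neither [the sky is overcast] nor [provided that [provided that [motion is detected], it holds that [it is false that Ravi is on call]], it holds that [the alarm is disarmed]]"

1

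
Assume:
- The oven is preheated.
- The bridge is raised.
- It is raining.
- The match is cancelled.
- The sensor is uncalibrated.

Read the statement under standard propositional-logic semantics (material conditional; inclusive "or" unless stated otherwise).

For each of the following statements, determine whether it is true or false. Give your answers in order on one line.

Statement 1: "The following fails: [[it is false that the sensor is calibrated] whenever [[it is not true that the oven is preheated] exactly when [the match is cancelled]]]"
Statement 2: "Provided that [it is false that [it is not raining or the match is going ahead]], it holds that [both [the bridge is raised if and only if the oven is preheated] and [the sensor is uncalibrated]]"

Statement 1 false / Statement 2 true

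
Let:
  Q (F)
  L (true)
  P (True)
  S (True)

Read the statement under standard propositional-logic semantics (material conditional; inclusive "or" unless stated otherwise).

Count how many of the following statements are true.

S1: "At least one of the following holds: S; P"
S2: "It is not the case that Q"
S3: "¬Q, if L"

3

S1: This is S or P.

S or P = True or True = True
So S1 is true.

S2: Formalization: not Q

not Q = not False = True
Hence S2 is true.

S3: In symbols: L -> not Q

not Q = not False = True
L -> not Q = True -> True = True
Thus S3 is true.

3 of the 3 statements are true (S1, S2, S3).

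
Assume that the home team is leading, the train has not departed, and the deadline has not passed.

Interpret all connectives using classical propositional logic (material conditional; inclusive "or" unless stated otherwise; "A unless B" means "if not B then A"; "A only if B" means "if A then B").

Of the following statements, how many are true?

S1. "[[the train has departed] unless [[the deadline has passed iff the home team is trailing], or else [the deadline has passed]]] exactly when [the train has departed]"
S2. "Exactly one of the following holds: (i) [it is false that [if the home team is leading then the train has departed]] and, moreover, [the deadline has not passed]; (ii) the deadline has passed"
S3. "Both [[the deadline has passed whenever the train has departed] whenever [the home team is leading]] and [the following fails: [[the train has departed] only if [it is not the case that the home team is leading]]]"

1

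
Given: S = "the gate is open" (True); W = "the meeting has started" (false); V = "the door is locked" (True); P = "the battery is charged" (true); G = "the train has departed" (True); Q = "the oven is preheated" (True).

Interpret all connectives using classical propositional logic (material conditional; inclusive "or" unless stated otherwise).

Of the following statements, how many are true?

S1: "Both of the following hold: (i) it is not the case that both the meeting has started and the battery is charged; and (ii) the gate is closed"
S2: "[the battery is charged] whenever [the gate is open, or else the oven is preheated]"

S1: Formalization: (W nand P) and not S

W nand P = False nand True = True
not S = not True = False
(W nand P) and not S = True and False = False
Hence S1 is false.

S2: In symbols: (S or Q) -> P

S or Q = True or True = True
(S or Q) -> P = True -> True = True
So S2 is true.

1 of the 2 statements is true (S2).

1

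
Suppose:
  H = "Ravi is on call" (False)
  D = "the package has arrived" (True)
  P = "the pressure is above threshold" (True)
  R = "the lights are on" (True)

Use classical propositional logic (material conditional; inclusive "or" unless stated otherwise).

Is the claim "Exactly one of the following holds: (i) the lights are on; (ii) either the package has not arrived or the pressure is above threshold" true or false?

In symbols: R xor (~D | P)

~D = ~T = F
~D | P = F | T = T
R xor (~D | P) = T xor T = F

False.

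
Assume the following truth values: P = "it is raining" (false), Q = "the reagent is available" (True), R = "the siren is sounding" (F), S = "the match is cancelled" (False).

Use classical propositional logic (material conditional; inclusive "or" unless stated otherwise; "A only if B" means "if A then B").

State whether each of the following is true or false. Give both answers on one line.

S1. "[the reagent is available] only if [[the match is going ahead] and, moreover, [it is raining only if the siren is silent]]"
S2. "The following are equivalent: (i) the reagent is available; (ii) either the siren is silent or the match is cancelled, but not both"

S1: This is Q → (¬S ∧ (P → ¬R)).

¬S = ¬F = T
¬R = ¬F = T
P → ¬R = F → T = T
¬S ∧ (P → ¬R) = T ∧ T = T
Q → (¬S ∧ (P → ¬R)) = T → T = T
Thus S1 is true.

S2: This is Q ↔ (¬R ⊕ S).

¬R = ¬F = T
¬R ⊕ S = T ⊕ F = T
Q ↔ (¬R ⊕ S) = T ↔ T = T
Thus S2 is true.

S1 true / S2 true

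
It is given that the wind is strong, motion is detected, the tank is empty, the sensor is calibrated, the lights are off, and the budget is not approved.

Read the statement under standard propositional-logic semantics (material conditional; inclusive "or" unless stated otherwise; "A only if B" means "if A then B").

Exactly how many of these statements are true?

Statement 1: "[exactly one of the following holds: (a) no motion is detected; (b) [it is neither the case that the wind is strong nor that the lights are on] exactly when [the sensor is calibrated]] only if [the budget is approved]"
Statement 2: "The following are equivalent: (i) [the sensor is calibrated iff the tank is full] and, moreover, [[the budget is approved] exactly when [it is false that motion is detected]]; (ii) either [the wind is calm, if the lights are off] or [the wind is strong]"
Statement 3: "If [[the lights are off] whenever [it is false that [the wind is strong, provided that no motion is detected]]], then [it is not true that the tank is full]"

2

Let Q = "motion is detected" (T), P = "the wind is strong" (T), U = "the lights are on" (F), S = "the sensor is calibrated" (T), V = "the budget is approved" (F), R = "the tank is full" (F).

Statement 1: Formalization: (~Q xor ((P nor U) <-> S)) -> V

~Q = ~T = F
P nor U = T nor F = F
(P nor U) <-> S = F <-> T = F
~Q xor ((P nor U) <-> S) = F xor F = F
(~Q xor ((P nor U) <-> S)) -> V = F -> F = T
Thus Statement 1 is true.

Statement 2: Formalization: ((S <-> R) & (V <-> ~Q)) <-> ((~U -> ~P) | P)

S <-> R = T <-> F = F
~Q = ~T = F
V <-> ~Q = F <-> F = T
(S <-> R) & (V <-> ~Q) = F & T = F
~U = ~F = T
~P = ~T = F
~U -> ~P = T -> F = F
(~U -> ~P) | P = F | T = T
((S <-> R) & (V <-> ~Q)) <-> ((~U -> ~P) | P) = F <-> T = F
Hence Statement 2 is false.

Statement 3: This is (~(~Q -> P) -> ~U) -> ~R.

~Q = ~T = F
~Q -> P = F -> T = T
~(~Q -> P) = ~T = F
~U = ~F = T
~(~Q -> P) -> ~U = F -> T = T
~R = ~F = T
(~(~Q -> P) -> ~U) -> ~R = T -> T = T
Thus Statement 3 is true.

Count: 2.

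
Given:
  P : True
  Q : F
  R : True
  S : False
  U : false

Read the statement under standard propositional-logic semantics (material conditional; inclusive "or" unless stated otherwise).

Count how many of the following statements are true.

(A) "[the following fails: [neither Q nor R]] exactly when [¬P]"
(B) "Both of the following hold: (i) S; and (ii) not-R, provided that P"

(A): Formalization: not (Q nor R) iff not P

Q nor R = False nor True = False
not (Q nor R) = not False = True
not P = not True = False
not (Q nor R) iff not P = True iff False = False
Thus (A) is false.

(B): Formalization: S and (P -> not R)

not R = not True = False
P -> not R = True -> False = False
S and (P -> not R) = False and False = False
So (B) is false.

True statements: 0 (none).

0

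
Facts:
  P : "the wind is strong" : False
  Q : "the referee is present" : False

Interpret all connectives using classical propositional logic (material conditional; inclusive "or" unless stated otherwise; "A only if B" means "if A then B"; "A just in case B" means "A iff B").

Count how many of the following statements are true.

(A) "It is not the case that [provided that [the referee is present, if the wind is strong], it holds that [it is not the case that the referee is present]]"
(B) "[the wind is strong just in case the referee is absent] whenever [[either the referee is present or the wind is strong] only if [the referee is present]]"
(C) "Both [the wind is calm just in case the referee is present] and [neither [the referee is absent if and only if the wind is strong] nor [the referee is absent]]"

(A): Parsed as not ((P -> Q) -> not Q)

P -> Q = False -> False = True
not Q = not False = True
(P -> Q) -> not Q = True -> True = True
not ((P -> Q) -> not Q) = not True = False
Thus (A) is false.

(B): This is ((Q or P) -> Q) -> (P iff not Q).

Q or P = False or False = False
(Q or P) -> Q = False -> False = True
not Q = not False = True
P iff not Q = False iff True = False
((Q or P) -> Q) -> (P iff not Q) = True -> False = False
So (B) is false.

(C): Parsed as (not P iff Q) and ((not Q iff P) nor not Q)

not P = not False = True
not P iff Q = True iff False = False
not Q = not False = True
not Q iff P = True iff False = False
not Q = not False = True
(not Q iff P) nor not Q = False nor True = False
(not P iff Q) and ((not Q iff P) nor not Q) = False and False = False
Hence (C) is false.

Count: 0.

0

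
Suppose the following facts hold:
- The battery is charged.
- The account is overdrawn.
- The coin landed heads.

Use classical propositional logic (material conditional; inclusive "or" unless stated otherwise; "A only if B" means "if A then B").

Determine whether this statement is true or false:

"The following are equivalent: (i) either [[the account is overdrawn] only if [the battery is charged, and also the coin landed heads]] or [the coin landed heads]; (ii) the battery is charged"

True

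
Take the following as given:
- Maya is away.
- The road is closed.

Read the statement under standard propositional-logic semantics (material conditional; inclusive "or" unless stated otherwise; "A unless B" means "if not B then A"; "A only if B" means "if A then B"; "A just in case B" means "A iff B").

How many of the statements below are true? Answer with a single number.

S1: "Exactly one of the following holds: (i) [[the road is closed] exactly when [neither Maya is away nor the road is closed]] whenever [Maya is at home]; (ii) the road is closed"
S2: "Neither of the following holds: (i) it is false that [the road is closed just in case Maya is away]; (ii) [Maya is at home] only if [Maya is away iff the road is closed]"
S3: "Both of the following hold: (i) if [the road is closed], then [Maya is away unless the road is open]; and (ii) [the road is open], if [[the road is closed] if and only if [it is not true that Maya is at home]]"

0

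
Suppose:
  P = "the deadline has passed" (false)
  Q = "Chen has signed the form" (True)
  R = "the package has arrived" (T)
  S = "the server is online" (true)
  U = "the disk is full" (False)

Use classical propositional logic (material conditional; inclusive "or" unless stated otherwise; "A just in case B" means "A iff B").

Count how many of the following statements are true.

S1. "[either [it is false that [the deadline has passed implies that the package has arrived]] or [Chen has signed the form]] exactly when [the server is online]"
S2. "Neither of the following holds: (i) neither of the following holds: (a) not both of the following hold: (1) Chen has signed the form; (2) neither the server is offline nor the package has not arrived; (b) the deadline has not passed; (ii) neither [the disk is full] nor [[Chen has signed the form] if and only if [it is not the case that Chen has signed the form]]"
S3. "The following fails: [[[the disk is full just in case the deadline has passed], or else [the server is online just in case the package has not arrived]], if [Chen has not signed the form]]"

1

S1: In symbols: (¬(P → R) ∨ Q) ↔ S

P → R = F → T = T
¬(P → R) = ¬T = F
¬(P → R) ∨ Q = F ∨ T = T
(¬(P → R) ∨ Q) ↔ S = T ↔ T = T
So S1 is true.

S2: This is ((Q ↑ (¬S ↓ ¬R)) ↓ ¬P) ↓ (U ↓ (Q ↔ ¬Q)).

¬S = ¬T = F
¬R = ¬T = F
¬S ↓ ¬R = F ↓ F = T
Q ↑ (¬S ↓ ¬R) = T ↑ T = F
¬P = ¬F = T
(Q ↑ (¬S ↓ ¬R)) ↓ ¬P = F ↓ T = F
¬Q = ¬T = F
Q ↔ ¬Q = T ↔ F = F
U ↓ (Q ↔ ¬Q) = F ↓ F = T
((Q ↑ (¬S ↓ ¬R)) ↓ ¬P) ↓ (U ↓ (Q ↔ ¬Q)) = F ↓ T = F
So S2 is false.

S3: This is ¬(¬Q → ((U ↔ P) ∨ (S ↔ ¬R))).

¬Q = ¬T = F
U ↔ P = F ↔ F = T
¬R = ¬T = F
S ↔ ¬R = T ↔ F = F
(U ↔ P) ∨ (S ↔ ¬R) = T ∨ F = T
¬Q → ((U ↔ P) ∨ (S ↔ ¬R)) = F → T = T
¬(¬Q → ((U ↔ P) ∨ (S ↔ ¬R))) = ¬T = F
Hence S3 is false.

1 of the 3 statements is true.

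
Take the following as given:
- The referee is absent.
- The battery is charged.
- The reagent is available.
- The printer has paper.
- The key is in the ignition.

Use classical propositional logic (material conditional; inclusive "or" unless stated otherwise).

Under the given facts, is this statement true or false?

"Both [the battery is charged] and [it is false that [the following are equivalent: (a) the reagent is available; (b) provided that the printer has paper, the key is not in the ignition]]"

true

Let Q = "the battery is charged" (True), R = "the reagent is available" (True), S = "the printer has paper" (True), U = "the key is in the ignition" (True).
In symbols: Q and not (R iff (S -> not U))

not U = not True = False
S -> not U = True -> False = False
R iff (S -> not U) = True iff False = False
not (R iff (S -> not U)) = not False = True
Q and not (R iff (S -> not U)) = True and True = True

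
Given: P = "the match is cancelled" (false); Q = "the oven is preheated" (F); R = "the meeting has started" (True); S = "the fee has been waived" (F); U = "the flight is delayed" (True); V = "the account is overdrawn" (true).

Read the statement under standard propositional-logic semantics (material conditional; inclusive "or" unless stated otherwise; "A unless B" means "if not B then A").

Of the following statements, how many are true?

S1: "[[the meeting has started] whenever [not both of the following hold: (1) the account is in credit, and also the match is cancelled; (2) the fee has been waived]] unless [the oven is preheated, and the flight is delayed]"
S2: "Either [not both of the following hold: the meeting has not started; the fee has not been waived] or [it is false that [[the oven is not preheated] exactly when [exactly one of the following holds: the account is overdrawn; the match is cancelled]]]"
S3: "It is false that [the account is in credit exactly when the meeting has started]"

S1: Formalization: (((not V and P) nand S) -> R) or (Q and U)

not V = not True = False
not V and P = False and False = False
(not V and P) nand S = False nand False = True
((not V and P) nand S) -> R = True -> True = True
Q and U = False and True = False
(((not V and P) nand S) -> R) or (Q and U) = True or False = True
Hence S1 is true.

S2: Formalization: (not R nand not S) or not (not Q iff (V xor P))

not R = not True = False
not S = not False = True
not R nand not S = False nand True = True
not Q = not False = True
V xor P = True xor False = True
not Q iff (V xor P) = True iff True = True
not (not Q iff (V xor P)) = not True = False
(not R nand not S) or not (not Q iff (V xor P)) = True or False = True
Hence S2 is true.

S3: Parsed as not (not V iff R)

not V = not True = False
not V iff R = False iff True = False
not (not V iff R) = not False = True
Hence S3 is true.

3 of the 3 statements are true.

3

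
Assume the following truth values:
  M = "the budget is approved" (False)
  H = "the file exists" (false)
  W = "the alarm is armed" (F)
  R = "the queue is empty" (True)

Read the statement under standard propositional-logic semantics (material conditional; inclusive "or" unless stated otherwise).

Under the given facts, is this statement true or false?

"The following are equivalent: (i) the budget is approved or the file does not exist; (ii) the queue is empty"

Values: M=F, H=F, R=T.
Parsed as (M | ~H) <-> R

~H = ~F = T
M | ~H = F | T = T
(M | ~H) <-> R = T <-> T = T

true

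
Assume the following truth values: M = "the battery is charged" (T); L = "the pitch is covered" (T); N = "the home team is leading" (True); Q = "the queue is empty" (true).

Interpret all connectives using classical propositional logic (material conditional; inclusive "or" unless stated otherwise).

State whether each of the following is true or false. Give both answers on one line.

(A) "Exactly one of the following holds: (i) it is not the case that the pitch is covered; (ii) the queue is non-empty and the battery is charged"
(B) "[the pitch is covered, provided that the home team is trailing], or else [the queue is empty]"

(A) F, (B) T

(A): This is ~L xor (~Q & M).

~L = ~T = F
~Q = ~T = F
~Q & M = F & T = F
~L xor (~Q & M) = F xor F = F
So (A) is false.

(B): Formalization: (~N -> L) | Q

~N = ~T = F
~N -> L = F -> T = T
(~N -> L) | Q = T | T = T
Hence (B) is true.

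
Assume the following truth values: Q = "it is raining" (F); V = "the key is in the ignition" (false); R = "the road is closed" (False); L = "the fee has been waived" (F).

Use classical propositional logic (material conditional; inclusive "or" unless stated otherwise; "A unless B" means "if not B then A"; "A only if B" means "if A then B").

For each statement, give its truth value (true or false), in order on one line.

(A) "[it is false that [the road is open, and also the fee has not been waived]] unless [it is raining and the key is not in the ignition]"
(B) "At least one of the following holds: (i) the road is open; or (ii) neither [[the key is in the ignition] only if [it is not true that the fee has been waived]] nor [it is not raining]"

(A) F / (B) T

(A): In symbols: ~(~R & ~L) | (Q & ~V)

~R = ~F = T
~L = ~F = T
~R & ~L = T & T = T
~(~R & ~L) = ~T = F
~V = ~F = T
Q & ~V = F & T = F
~(~R & ~L) | (Q & ~V) = F | F = F
So (A) is false.

(B): This is ~R | ((V -> ~L) nor ~Q).

~R = ~F = T
~L = ~F = T
V -> ~L = F -> T = T
~Q = ~F = T
(V -> ~L) nor ~Q = T nor T = F
~R | ((V -> ~L) nor ~Q) = T | F = T
So (B) is true.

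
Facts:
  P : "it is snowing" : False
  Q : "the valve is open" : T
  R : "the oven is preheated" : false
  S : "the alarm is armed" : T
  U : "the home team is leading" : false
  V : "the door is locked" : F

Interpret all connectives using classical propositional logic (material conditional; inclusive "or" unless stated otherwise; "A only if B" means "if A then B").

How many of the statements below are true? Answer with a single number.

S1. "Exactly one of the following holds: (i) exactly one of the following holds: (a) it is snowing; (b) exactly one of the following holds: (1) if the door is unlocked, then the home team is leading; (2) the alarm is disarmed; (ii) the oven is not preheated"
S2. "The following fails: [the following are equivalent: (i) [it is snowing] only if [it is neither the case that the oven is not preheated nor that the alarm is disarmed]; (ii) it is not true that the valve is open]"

2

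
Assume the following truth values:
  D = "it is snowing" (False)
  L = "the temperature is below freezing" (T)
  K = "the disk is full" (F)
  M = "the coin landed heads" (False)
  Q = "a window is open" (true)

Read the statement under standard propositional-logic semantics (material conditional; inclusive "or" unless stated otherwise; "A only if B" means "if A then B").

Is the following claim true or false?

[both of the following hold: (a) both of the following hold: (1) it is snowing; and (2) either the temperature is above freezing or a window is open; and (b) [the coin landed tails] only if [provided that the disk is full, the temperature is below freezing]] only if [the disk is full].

true

Formalization: ((D and (not L or Q)) and (not M -> (K -> L))) -> K

not L = not True = False
not L or Q = False or True = True
D and (not L or Q) = False and True = False
not M = not False = True
K -> L = False -> True = True
not M -> (K -> L) = True -> True = True
(D and (not L or Q)) and (not M -> (K -> L)) = False and True = False
((D and (not L or Q)) and (not M -> (K -> L))) -> K = False -> False = True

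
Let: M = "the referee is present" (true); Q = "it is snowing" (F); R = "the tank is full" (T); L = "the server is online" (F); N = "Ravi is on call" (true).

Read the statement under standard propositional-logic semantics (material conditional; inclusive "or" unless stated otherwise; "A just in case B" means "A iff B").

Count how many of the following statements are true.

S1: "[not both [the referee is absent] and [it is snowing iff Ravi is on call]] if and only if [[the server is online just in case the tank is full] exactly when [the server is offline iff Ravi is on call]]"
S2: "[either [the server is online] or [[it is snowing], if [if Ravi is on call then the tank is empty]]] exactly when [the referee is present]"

1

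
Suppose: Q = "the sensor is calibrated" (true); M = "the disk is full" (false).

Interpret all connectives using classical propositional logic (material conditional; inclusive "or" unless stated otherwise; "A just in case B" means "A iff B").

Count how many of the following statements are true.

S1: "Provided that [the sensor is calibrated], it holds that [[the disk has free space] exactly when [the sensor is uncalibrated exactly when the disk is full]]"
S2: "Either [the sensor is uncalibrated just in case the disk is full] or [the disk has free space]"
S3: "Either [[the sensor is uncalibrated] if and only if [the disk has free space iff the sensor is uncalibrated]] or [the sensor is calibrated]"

S1: Formalization: Q -> (not M iff (not Q iff M))

not M = not False = True
not Q = not True = False
not Q iff M = False iff False = True
not M iff (not Q iff M) = True iff True = True
Q -> (not M iff (not Q iff M)) = True -> True = True
Thus S1 is true.

S2: This is (not Q iff M) or not M.

not Q = not True = False
not Q iff M = False iff False = True
not M = not False = True
(not Q iff M) or not M = True or True = True
So S2 is true.

S3: Formalization: (not Q iff (not M iff not Q)) or Q

not Q = not True = False
not M = not False = True
not Q = not True = False
not M iff not Q = True iff False = False
not Q iff (not M iff not Q) = False iff False = True
(not Q iff (not M iff not Q)) or Q = True or True = True
Hence S3 is true.

Count: 3.

3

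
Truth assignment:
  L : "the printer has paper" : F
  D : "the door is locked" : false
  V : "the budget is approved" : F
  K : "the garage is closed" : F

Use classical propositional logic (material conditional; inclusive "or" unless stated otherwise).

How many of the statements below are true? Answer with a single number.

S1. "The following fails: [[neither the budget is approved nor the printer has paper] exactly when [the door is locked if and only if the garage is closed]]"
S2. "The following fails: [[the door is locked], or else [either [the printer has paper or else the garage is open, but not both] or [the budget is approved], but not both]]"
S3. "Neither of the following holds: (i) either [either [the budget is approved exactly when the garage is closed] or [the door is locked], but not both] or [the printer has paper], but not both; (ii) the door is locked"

S1: Parsed as not ((V nor L) iff (D iff K))

V nor L = False nor False = True
D iff K = False iff False = True
(V nor L) iff (D iff K) = True iff True = True
not ((V nor L) iff (D iff K)) = not True = False
Hence S1 is false.

S2: In symbols: not (D or ((L xor not K) xor V))

not K = not False = True
L xor not K = False xor True = True
(L xor not K) xor V = True xor False = True
D or ((L xor not K) xor V) = False or True = True
not (D or ((L xor not K) xor V)) = not True = False
Thus S2 is false.

S3: This is (((V iff K) xor D) xor L) nor D.

V iff K = False iff False = True
(V iff K) xor D = True xor False = True
((V iff K) xor D) xor L = True xor False = True
(((V iff K) xor D) xor L) nor D = True nor False = False
Thus S3 is false.

0 of the 3 statements are true (none).

0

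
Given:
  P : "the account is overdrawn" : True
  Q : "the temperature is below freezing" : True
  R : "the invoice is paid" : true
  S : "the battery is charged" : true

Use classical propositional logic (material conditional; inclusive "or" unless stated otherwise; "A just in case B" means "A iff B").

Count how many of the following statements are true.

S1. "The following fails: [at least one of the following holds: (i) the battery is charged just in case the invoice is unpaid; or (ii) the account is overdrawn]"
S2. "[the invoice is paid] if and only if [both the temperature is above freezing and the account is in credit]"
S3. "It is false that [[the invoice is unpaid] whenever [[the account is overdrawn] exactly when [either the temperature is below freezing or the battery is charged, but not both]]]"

S1: Parsed as not ((S iff not R) or P)

not R = not True = False
S iff not R = True iff False = False
(S iff not R) or P = False or True = True
not ((S iff not R) or P) = not True = False
Thus S1 is false.

S2: Formalization: R iff (not Q and not P)

not Q = not True = False
not P = not True = False
not Q and not P = False and False = False
R iff (not Q and not P) = True iff False = False
So S2 is false.

S3: This is not ((P iff (Q xor S)) -> not R).

Q xor S = True xor True = False
P iff (Q xor S) = True iff False = False
not R = not True = False
(P iff (Q xor S)) -> not R = False -> False = True
not ((P iff (Q xor S)) -> not R) = not True = False
So S3 is false.

0 of the 3 statements are true (none).

0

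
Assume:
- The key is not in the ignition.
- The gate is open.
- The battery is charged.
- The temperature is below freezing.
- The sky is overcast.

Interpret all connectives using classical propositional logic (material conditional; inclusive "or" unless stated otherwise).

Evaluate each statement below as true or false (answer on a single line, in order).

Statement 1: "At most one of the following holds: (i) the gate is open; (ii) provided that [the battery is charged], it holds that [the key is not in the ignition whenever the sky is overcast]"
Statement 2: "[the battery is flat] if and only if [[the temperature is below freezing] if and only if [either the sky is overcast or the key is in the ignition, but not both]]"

Statement 1 false; Statement 2 false

Let Q = "the gate is open" (True), R = "the battery is charged" (True), U = "the sky is overcast" (True), P = "the key is in the ignition" (False), S = "the temperature is below freezing" (True).

Statement 1: Parsed as Q nand (R -> (U -> not P))

not P = not False = True
U -> not P = True -> True = True
R -> (U -> not P) = True -> True = True
Q nand (R -> (U -> not P)) = True nand True = False
Hence Statement 1 is false.

Statement 2: In symbols: not R iff (S iff (U xor P))

not R = not True = False
U xor P = True xor False = True
S iff (U xor P) = True iff True = True
not R iff (S iff (U xor P)) = False iff True = False
Hence Statement 2 is false.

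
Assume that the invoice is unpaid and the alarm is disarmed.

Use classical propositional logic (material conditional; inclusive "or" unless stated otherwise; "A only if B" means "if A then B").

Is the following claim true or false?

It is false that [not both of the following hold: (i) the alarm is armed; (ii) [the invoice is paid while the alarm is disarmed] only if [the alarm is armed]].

Let Q = "the alarm is armed" (F), P = "the invoice is paid" (F).
Formalization: ¬(Q ↑ ((P ∧ ¬Q) → Q))

¬Q = ¬F = T
P ∧ ¬Q = F ∧ T = F
(P ∧ ¬Q) → Q = F → F = T
Q ↑ ((P ∧ ¬Q) → Q) = F ↑ T = T
¬(Q ↑ ((P ∧ ¬Q) → Q)) = ¬T = F

False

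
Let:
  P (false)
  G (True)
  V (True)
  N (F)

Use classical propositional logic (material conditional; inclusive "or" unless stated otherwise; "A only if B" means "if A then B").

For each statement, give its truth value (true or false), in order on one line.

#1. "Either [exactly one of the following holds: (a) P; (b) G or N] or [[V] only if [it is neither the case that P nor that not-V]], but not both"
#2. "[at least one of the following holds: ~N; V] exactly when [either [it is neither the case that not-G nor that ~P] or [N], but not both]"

#1 F / #2 F

#1: In symbols: (P ⊕ (G ∨ N)) ⊕ (V → (P ↓ ¬V))

G ∨ N = T ∨ F = T
P ⊕ (G ∨ N) = F ⊕ T = T
¬V = ¬T = F
P ↓ ¬V = F ↓ F = T
V → (P ↓ ¬V) = T → T = T
(P ⊕ (G ∨ N)) ⊕ (V → (P ↓ ¬V)) = T ⊕ T = F
So #1 is false.

#2: Formalization: (¬N ∨ V) ↔ ((¬G ↓ ¬P) ⊕ N)

¬N = ¬F = T
¬N ∨ V = T ∨ T = T
¬G = ¬T = F
¬P = ¬F = T
¬G ↓ ¬P = F ↓ T = F
(¬G ↓ ¬P) ⊕ N = F ⊕ F = F
(¬N ∨ V) ↔ ((¬G ↓ ¬P) ⊕ N) = T ↔ F = F
So #2 is false.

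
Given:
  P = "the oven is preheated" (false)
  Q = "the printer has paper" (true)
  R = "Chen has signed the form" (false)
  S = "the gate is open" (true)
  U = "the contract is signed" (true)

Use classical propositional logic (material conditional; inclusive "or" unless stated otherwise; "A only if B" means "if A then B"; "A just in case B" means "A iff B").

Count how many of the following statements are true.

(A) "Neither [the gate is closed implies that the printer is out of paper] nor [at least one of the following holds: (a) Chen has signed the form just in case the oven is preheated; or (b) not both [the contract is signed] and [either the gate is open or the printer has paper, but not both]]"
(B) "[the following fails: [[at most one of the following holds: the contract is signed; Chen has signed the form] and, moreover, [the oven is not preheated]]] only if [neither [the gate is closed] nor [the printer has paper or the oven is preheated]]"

1

(A): This is (~S -> ~Q) nor ((R <-> P) | (U nand (S xor Q))).

~S = ~T = F
~Q = ~T = F
~S -> ~Q = F -> F = T
R <-> P = F <-> F = T
S xor Q = T xor T = F
U nand (S xor Q) = T nand F = T
(R <-> P) | (U nand (S xor Q)) = T | T = T
(~S -> ~Q) nor ((R <-> P) | (U nand (S xor Q))) = T nor T = F
Hence (A) is false.

(B): Parsed as ~((U nand R) & ~P) -> (~S nor (Q | P))

U nand R = T nand F = T
~P = ~F = T
(U nand R) & ~P = T & T = T
~((U nand R) & ~P) = ~T = F
~S = ~T = F
Q | P = T | F = T
~S nor (Q | P) = F nor T = F
~((U nand R) & ~P) -> (~S nor (Q | P)) = F -> F = T
Thus (B) is true.

1 of the 2 statements is true ((B)).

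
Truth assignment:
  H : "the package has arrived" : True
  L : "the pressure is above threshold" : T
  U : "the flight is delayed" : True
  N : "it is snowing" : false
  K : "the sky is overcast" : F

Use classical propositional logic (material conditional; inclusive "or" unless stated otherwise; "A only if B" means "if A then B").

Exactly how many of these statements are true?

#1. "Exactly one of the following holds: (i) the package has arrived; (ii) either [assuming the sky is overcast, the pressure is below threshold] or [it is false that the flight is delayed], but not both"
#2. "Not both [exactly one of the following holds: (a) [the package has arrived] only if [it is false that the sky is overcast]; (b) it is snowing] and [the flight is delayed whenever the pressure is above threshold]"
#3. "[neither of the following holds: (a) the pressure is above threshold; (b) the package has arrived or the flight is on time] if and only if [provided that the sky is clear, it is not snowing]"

0

#1: In symbols: H xor ((K -> ~L) xor ~U)

~L = ~T = F
K -> ~L = F -> F = T
~U = ~T = F
(K -> ~L) xor ~U = T xor F = T
H xor ((K -> ~L) xor ~U) = T xor T = F
Hence #1 is false.

#2: Parsed as ((H -> ~K) xor N) nand (L -> U)

~K = ~F = T
H -> ~K = T -> T = T
(H -> ~K) xor N = T xor F = T
L -> U = T -> T = T
((H -> ~K) xor N) nand (L -> U) = T nand T = F
Thus #2 is false.

#3: Parsed as (L nor (H | ~U)) <-> (~K -> ~N)

~U = ~T = F
H | ~U = T | F = T
L nor (H | ~U) = T nor T = F
~K = ~F = T
~N = ~F = T
~K -> ~N = T -> T = T
(L nor (H | ~U)) <-> (~K -> ~N) = F <-> T = F
Hence #3 is false.

Count: 0.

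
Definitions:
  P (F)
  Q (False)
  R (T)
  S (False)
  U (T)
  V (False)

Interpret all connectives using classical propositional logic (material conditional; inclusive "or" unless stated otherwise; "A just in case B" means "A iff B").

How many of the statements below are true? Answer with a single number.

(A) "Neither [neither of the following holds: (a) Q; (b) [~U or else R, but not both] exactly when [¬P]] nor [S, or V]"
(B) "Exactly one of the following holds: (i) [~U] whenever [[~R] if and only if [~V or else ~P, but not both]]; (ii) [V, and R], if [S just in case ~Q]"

(A): Parsed as (Q nor ((~U xor R) <-> ~P)) nor (S | V)

~U = ~T = F
~U xor R = F xor T = T
~P = ~F = T
(~U xor R) <-> ~P = T <-> T = T
Q nor ((~U xor R) <-> ~P) = F nor T = F
S | V = F | F = F
(Q nor ((~U xor R) <-> ~P)) nor (S | V) = F nor F = T
Thus (A) is true.

(B): Parsed as ((~R <-> (~V xor ~P)) -> ~U) xor ((S <-> ~Q) -> (V & R))

~R = ~T = F
~V = ~F = T
~P = ~F = T
~V xor ~P = T xor T = F
~R <-> (~V xor ~P) = F <-> F = T
~U = ~T = F
(~R <-> (~V xor ~P)) -> ~U = T -> F = F
~Q = ~F = T
S <-> ~Q = F <-> T = F
V & R = F & T = F
(S <-> ~Q) -> (V & R) = F -> F = T
((~R <-> (~V xor ~P)) -> ~U) xor ((S <-> ~Q) -> (V & R)) = F xor T = T
So (B) is true.

True statements: 2 ((A), (B)).

2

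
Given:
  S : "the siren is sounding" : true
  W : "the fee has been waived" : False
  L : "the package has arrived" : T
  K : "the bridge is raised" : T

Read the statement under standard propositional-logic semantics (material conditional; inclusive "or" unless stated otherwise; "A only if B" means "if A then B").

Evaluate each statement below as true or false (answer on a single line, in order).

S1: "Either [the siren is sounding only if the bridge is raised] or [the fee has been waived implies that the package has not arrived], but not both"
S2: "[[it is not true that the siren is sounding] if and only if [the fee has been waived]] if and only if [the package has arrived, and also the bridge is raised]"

S1: Formalization: (S → K) ⊕ (W → ¬L)

S → K = T → T = T
¬L = ¬T = F
W → ¬L = F → F = T
(S → K) ⊕ (W → ¬L) = T ⊕ T = F
Hence S1 is false.

S2: Formalization: (¬S ↔ W) ↔ (L ∧ K)

¬S = ¬T = F
¬S ↔ W = F ↔ F = T
L ∧ K = T ∧ T = T
(¬S ↔ W) ↔ (L ∧ K) = T ↔ T = T
So S2 is true.

S1 F / S2 T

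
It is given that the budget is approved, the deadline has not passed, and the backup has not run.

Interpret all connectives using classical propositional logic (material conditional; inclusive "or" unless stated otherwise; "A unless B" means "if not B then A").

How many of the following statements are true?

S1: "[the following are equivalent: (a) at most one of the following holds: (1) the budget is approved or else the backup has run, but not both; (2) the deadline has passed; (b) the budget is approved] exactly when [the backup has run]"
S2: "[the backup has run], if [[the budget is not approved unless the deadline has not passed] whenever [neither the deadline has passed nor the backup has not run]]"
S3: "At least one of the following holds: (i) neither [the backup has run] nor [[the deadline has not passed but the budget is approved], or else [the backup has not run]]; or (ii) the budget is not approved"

Let S = "the budget is approved" (True), L = "the backup has run" (False), W = "the deadline has passed" (False).

S1: In symbols: (((S xor L) nand W) iff S) iff L

S xor L = True xor False = True
(S xor L) nand W = True nand False = True
((S xor L) nand W) iff S = True iff True = True
(((S xor L) nand W) iff S) iff L = True iff False = False
Thus S1 is false.

S2: This is ((W nor not L) -> (not S or not W)) -> L.

not L = not False = True
W nor not L = False nor True = False
not S = not True = False
not W = not False = True
not S or not W = False or True = True
(W nor not L) -> (not S or not W) = False -> True = True
((W nor not L) -> (not S or not W)) -> L = True -> False = False
Hence S2 is false.

S3: Formalization: (L nor ((not W and S) or not L)) or not S

not W = not False = True
not W and S = True and True = True
not L = not False = True
(not W and S) or not L = True or True = True
L nor ((not W and S) or not L) = False nor True = False
not S = not True = False
(L nor ((not W and S) or not L)) or not S = False or False = False
Thus S3 is false.

Count: 0.

0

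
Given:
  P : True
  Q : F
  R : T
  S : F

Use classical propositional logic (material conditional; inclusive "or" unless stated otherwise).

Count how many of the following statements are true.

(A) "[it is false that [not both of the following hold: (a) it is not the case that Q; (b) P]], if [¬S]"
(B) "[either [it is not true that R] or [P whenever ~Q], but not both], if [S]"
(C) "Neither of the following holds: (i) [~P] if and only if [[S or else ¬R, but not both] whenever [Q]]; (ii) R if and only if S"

(A): Parsed as ¬S → ¬(¬Q ↑ P)

¬S = ¬F = T
¬Q = ¬F = T
¬Q ↑ P = T ↑ T = F
¬(¬Q ↑ P) = ¬F = T
¬S → ¬(¬Q ↑ P) = T → T = T
Hence (A) is true.

(B): In symbols: S → (¬R ⊕ (¬Q → P))

¬R = ¬T = F
¬Q = ¬F = T
¬Q → P = T → T = T
¬R ⊕ (¬Q → P) = F ⊕ T = T
S → (¬R ⊕ (¬Q → P)) = F → T = T
So (B) is true.

(C): This is (¬P ↔ (Q → (S ⊕ ¬R))) ↓ (R ↔ S).

¬P = ¬T = F
¬R = ¬T = F
S ⊕ ¬R = F ⊕ F = F
Q → (S ⊕ ¬R) = F → F = T
¬P ↔ (Q → (S ⊕ ¬R)) = F ↔ T = F
R ↔ S = T ↔ F = F
(¬P ↔ (Q → (S ⊕ ¬R))) ↓ (R ↔ S) = F ↓ F = T
Hence (C) is true.

Count: 3.

3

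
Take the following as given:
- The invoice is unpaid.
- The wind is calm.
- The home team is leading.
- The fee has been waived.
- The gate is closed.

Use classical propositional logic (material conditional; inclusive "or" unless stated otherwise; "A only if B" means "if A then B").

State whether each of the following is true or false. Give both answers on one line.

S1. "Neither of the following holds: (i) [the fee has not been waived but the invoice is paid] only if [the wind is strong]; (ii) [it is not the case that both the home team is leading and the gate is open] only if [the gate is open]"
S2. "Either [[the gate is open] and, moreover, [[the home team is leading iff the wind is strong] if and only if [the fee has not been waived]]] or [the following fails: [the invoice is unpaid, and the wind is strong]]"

Let U = "the fee has been waived" (T), R = "the invoice is paid" (F), P = "the wind is strong" (F), D = "the home team is leading" (T), K = "the gate is open" (F).

S1: Parsed as ((¬U ∧ R) → P) ↓ ((D ↑ K) → K)

¬U = ¬T = F
¬U ∧ R = F ∧ F = F
(¬U ∧ R) → P = F → F = T
D ↑ K = T ↑ F = T
(D ↑ K) → K = T → F = F
((¬U ∧ R) → P) ↓ ((D ↑ K) → K) = T ↓ F = F
Hence S1 is false.

S2: Parsed as (K ∧ ((D ↔ P) ↔ ¬U)) ∨ ¬(¬R ∧ P)

D ↔ P = T ↔ F = F
¬U = ¬T = F
(D ↔ P) ↔ ¬U = F ↔ F = T
K ∧ ((D ↔ P) ↔ ¬U) = F ∧ T = F
¬R = ¬F = T
¬R ∧ P = T ∧ F = F
¬(¬R ∧ P) = ¬F = T
(K ∧ ((D ↔ P) ↔ ¬U)) ∨ ¬(¬R ∧ P) = F ∨ T = T
So S2 is true.

S1 False / S2 True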